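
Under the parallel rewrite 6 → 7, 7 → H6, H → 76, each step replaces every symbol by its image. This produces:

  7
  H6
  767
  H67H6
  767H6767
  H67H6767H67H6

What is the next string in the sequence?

Rewriting the 13 symbols of H67H6767H67H6 one by one yields 76 7 H6 76 7 H6 7 H6 76 7 H6 76 7; concatenated:

767H6767H67H6767H6767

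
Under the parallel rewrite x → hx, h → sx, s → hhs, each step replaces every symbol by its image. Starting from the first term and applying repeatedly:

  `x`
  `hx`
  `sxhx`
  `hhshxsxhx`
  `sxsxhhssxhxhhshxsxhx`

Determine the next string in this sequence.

Rewriting the 20 symbols of sxsxhhssxhxhhshxsxhx one by one yields hhs hx hhs hx sx sx hhs hhs hx sx hx sx sx hhs sx hx hhs hx sx hx; concatenated:

hhshxhhshxsxsxhhshhshxsxhxsxsxhhssxhxhhshxsxhx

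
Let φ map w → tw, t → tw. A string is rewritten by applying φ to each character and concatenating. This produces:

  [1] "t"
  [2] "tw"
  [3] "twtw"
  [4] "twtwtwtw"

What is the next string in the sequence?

twtwtwtwtwtwtwtw

Expanding twtwtwtw: t→tw, w→tw, t→tw, w→tw, t→tw, w→tw, t→tw, w→tw. Concatenated: tw tw tw tw tw tw tw tw.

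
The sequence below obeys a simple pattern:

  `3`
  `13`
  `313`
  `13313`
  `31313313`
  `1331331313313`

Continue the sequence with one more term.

313133131331331313313

This is a Fibonacci-style word recurrence s(k) = s(k−2)·s(k−1): e.g. 3·13 = 313.
So term 7 is 31313313·1331331313313.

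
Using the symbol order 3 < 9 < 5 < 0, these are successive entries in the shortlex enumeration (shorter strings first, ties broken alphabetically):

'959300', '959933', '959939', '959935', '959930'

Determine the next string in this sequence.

959993

Find the rightmost character of 959930 below 0, bump it to the next letter, and reset everything to its right to 3.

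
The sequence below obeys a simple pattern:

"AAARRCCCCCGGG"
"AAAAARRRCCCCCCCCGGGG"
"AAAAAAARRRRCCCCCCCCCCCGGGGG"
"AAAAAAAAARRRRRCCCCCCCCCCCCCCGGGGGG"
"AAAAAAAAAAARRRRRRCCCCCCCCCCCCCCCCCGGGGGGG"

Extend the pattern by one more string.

Term n consists of 2n+1 A's, followed by n+1 R's, followed by 3n+2 C's, followed by n+2 G's (n = 1, 2, …).
For the next term, n = 6, so the run lengths are 13, 7, 20, 8.

AAAAAAAAAAAAARRRRRRRCCCCCCCCCCCCCCCCCCCCGGGGGGGG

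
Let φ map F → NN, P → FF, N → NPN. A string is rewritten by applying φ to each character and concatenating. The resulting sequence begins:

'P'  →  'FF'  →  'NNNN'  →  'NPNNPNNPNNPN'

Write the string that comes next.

Expanding NPNNPNNPNNPN: N→NPN, P→FF, N→NPN, N→NPN, P→FF, N→NPN, N→NPN, P→FF, N→NPN, N→NPN, P→FF, N→NPN. Concatenated: NPN FF NPN NPN FF NPN NPN FF NPN NPN FF NPN.

NPNFFNPNNPNFFNPNNPNFFNPNNPNFFNPN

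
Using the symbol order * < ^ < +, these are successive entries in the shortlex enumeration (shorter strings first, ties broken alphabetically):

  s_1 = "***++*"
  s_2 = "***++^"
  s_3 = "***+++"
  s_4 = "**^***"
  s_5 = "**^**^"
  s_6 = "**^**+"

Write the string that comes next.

Find the rightmost character of **^**+ below +, bump it to the next letter, and reset everything to its right to *.

**^*^*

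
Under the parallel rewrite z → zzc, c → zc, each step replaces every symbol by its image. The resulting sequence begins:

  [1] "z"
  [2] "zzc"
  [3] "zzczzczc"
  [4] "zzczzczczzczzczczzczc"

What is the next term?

zzczzczczzczzczczzczczzczzczczzczzczczzczczzczzczczzczc

φ(zzczzczczzczzczczzczc) expands symbol-by-symbol to zzc zzc zc zzc zzc zc zzc zc zzc zzc zc zzc zzc zc zzc zc zzc zzc zc zzc zc; joining the 21 pieces gives the next term.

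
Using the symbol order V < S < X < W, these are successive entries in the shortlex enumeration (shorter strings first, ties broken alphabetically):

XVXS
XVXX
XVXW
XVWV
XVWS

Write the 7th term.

XVWW

Continuing the enumeration 2 steps past XVWS: XVWS → XVWX → (answer).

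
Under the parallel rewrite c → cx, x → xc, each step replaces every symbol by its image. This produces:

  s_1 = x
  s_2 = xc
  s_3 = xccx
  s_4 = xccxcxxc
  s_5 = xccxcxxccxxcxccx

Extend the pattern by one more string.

xccxcxxccxxcxccxcxxcxccxxccxcxxc

Replace each of the 16 characters of xccxcxxccxxcxccx in place — xc cx cx xc cx xc xc cx cx xc xc cx xc cx cx xc — and concatenate.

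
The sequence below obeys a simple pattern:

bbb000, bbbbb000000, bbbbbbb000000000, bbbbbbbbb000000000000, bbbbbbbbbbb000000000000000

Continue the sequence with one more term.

Reading off run lengths: b runs 3, 5, 7, 9, 11; 0 runs 3, 6, 9, 12, 15 — each is linear in n (n = 1, 2, …).
At n = 6 the blocks have lengths 13, 18.

bbbbbbbbbbbbb000000000000000000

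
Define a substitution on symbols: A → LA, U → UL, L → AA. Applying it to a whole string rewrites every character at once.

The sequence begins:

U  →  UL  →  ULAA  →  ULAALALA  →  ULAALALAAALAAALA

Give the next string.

ULAALALAAALAAALALALAAALALALAAALA

Replace each of the 16 characters of ULAALALAAALAAALA in place — UL AA LA LA AA LA AA LA LA LA AA LA LA LA AA LA — and concatenate.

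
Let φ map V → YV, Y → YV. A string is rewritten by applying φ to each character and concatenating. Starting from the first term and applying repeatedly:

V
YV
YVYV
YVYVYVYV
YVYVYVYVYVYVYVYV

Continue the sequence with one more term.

YVYVYVYVYVYVYVYVYVYVYVYVYVYVYVYV

φ(YVYVYVYVYVYVYVYV) expands symbol-by-symbol to YV YV YV YV YV YV YV YV YV YV YV YV YV YV YV YV; joining the 16 pieces gives the next term.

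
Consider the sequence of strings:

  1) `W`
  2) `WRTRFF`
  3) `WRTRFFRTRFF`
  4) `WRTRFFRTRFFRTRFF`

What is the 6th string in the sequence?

The strings grow by a fixed suffix RTRFF each time.
From WRTRFFRTRFFRTRFF, 2 further steps: WRTRFFRTRFFRTRFF → WRTRFFRTRFFRTRFFRTRFF → (answer).

WRTRFFRTRFFRTRFFRTRFFRTRFF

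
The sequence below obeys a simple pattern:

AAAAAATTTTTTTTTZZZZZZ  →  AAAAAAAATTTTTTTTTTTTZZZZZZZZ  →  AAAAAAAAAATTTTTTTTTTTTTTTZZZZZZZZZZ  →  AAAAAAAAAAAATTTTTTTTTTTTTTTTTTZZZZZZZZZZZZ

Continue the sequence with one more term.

Each string has the form A^{2n} T^{3n} Z^{2n}, where the shown terms are n = 3, 4, 5, 6.
Setting n = 7 gives 14, 21, 14 characters in each block.

AAAAAAAAAAAAAATTTTTTTTTTTTTTTTTTTTTZZZZZZZZZZZZZZ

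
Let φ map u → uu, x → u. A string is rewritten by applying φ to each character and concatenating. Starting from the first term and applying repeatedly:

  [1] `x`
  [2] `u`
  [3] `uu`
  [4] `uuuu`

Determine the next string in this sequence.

Rewriting each symbol of uuuu: u→uu, u→uu, u→uu, u→uu, which concatenates to uu uu uu uu.

uuuuuuuu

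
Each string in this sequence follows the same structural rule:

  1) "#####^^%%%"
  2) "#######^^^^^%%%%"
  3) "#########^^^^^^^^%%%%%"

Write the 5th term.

#############^^^^^^^^^^^^^^%%%%%%%

Reading off run lengths: # runs 5, 7, 9; ^ runs 2, 5, 8; % runs 3, 4, 5 — each is linear in n (n = 1, 2, …).
At n = 5 the blocks have lengths 13, 14, 7.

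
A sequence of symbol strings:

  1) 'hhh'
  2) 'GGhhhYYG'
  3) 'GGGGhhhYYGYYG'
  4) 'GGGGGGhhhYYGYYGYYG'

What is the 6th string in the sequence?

s(k+1) = GG·s(k)·YYG, so each term gains GG as a prefix and YYG as a suffix.
From GGGGGGhhhYYGYYGYYG, 2 further steps: GGGGGGhhhYYGYYGYYG → GGGGGGGGhhhYYGYYGYYGYYG → (answer).

GGGGGGGGGGhhhYYGYYGYYGYYGYYG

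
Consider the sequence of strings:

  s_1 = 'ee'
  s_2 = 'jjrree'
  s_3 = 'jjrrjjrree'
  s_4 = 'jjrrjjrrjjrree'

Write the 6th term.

jjrrjjrrjjrrjjrrjjrree

Every step adds jjrr at the front: s(k+1) = jjrr·s(k).
From jjrrjjrrjjrree, 2 further steps: jjrrjjrrjjrree → jjrrjjrrjjrrjjrree → (answer).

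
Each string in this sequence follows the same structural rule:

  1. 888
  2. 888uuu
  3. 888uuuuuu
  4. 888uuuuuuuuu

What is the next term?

Every step adds uuu to the end: s(k+1) = s(k)·uuu.
Applying this once more to 888uuuuuuuuu:

888uuuuuuuuuuuu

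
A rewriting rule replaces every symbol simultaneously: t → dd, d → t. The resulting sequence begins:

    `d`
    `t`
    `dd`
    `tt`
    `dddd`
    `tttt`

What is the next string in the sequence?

dddddddd

Apply φ to tttt symbol by symbol: t→dd, t→dd, t→dd, t→dd; joined: dd dd dd dd.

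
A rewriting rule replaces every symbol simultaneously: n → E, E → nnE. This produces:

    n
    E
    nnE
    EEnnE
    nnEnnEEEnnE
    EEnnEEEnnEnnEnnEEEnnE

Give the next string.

nnEnnEEEnnEnnEnnEEEnnEEEnnEEEnnEnnEnnEEEnnE

Replace each of the 21 characters of EEnnEEEnnEnnEnnEEEnnE in place — nnE nnE E E nnE nnE nnE E E nnE E E nnE E E nnE nnE nnE E E nnE — and concatenate.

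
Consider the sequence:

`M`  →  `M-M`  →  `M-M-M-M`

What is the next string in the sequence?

Every step duplicates the string with '-' between the halves.
One more doubling of M-M-M-M gives the answer.

M-M-M-M-M-M-M-M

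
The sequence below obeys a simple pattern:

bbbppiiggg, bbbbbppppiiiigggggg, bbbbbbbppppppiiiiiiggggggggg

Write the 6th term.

Term n consists of 2n+1 b's, followed by 2n p's, followed by 2n i's, followed by 3n g's (n = 1, 2, …).
At n = 6 the blocks have lengths 13, 12, 12, 18.

bbbbbbbbbbbbbppppppppppppiiiiiiiiiiiigggggggggggggggggg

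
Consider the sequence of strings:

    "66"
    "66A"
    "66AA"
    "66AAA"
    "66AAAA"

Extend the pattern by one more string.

Every step adds A to the end: s(k+1) = s(k)·A.
Applying this once more to 66AAAA:

66AAAAA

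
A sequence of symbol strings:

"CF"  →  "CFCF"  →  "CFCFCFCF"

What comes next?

Each string is two copies of the previous one concatenated.
One more doubling of CFCFCFCF gives the answer.

CFCFCFCFCFCFCFCF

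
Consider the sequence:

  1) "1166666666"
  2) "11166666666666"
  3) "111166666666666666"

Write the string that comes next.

Each string has the form 1^{n} 6^{3n+2}, where the shown terms are n = 2, 3, 4.
At n = 5 the blocks have lengths 5, 17.

1111166666666666666666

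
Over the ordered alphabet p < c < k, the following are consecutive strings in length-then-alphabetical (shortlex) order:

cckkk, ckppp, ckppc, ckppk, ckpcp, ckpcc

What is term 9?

ckpkc

Advancing 3 positions from ckpcc through ckpcc → ckpck → ckpkp reaches term 9.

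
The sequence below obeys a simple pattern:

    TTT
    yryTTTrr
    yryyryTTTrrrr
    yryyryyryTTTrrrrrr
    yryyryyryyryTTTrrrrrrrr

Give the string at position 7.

Each term wraps the previous one in yry on the left and rr on the right.
From yryyryyryyryTTTrrrrrrrr, 2 further steps: yryyryyryyryTTTrrrrrrrr → yryyryyryyryyryTTTrrrrrrrrrr → (answer).

yryyryyryyryyryyryTTTrrrrrrrrrrrr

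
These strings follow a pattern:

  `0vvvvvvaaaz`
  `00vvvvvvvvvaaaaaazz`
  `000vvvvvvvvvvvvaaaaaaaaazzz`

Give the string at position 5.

00000vvvvvvvvvvvvvvvvvvaaaaaaaaaaaaaaazzzzz

The n-th term is n 0's then 3n+3 v's then 3n a's then n z's (n = 1, 2, …).
Setting n = 5 gives 5, 18, 15, 5 characters in each block.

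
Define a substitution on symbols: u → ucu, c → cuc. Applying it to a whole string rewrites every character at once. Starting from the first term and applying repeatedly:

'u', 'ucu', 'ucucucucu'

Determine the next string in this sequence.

ucucucucucucucucucucucucucu

Rewriting each symbol of ucucucucu: u→ucu, c→cuc, u→ucu, c→cuc, u→ucu, c→cuc, u→ucu, c→cuc, u→ucu, which concatenates to ucu cuc ucu cuc ucu cuc ucu cuc ucu.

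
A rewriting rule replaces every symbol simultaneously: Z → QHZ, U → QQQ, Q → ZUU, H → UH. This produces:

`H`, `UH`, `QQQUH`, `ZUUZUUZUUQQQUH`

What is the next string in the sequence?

Rewriting the 14 symbols of ZUUZUUZUUQQQUH one by one yields QHZ QQQ QQQ QHZ QQQ QQQ QHZ QQQ QQQ ZUU ZUU ZUU QQQ UH; concatenated:

QHZQQQQQQQHZQQQQQQQHZQQQQQQZUUZUUZUUQQQUH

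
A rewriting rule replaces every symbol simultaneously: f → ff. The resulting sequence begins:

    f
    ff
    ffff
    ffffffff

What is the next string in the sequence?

Rewriting each symbol of ffffffff: f→ff, f→ff, f→ff, f→ff, f→ff, f→ff, f→ff, f→ff, which concatenates to ff ff ff ff ff ff ff ff.

ffffffffffffffff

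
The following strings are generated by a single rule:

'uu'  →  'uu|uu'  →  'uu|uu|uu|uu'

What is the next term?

uu|uu|uu|uu|uu|uu|uu|uu

Each string is two copies of the previous one joined by '|'.
One more doubling of uu|uu|uu|uu gives the answer.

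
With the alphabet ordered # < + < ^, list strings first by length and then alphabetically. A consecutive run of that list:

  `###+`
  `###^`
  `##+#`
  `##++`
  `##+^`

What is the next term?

##^#

The successor of ##+^ increments the rightmost position that isn't already ^ and resets every position after it to #.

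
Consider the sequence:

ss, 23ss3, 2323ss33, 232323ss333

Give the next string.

s(k+1) = 23·s(k)·3, so each term gains 23 as a prefix and 3 as a suffix.
Applying this once more to 232323ss333:

23232323ss3333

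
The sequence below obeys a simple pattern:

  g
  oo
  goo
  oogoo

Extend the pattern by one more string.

goooogoo

From term 3 onward, concatenate the second-to-last term with the last: g·oo = goo, oo·goo = oogoo, …
The next term joins goo and oogoo.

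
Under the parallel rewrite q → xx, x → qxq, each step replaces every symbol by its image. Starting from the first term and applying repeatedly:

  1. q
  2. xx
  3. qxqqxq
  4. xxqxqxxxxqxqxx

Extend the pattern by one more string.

Replace each of the 14 characters of xxqxqxxxxqxqxx in place — qxq qxq xx qxq xx qxq qxq qxq qxq xx qxq xx qxq qxq — and concatenate.

qxqqxqxxqxqxxqxqqxqqxqqxqxxqxqxxqxqqxq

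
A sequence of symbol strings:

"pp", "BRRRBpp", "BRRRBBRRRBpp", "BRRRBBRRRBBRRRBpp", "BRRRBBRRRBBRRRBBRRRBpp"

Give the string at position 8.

Each term is the previous one with BRRRB prepended.
From BRRRBBRRRBBRRRBBRRRBpp, 3 further steps: BRRRBBRRRBBRRRBBRRRBpp → BRRRBBRRRBBRRRBBRRRBBRRRBpp → BRRRBBRRRBBRRRBBRRRBBRRRBBRRRBpp → (answer).

BRRRBBRRRBBRRRBBRRRBBRRRBBRRRBBRRRBpp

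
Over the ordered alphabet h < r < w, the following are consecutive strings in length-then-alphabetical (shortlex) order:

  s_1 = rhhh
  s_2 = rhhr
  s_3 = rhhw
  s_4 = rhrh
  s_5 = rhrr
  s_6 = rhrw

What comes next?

rhwh

Treat rhrw as a base-3 numeral over the given alphabet and add one, carrying through any trailing w's.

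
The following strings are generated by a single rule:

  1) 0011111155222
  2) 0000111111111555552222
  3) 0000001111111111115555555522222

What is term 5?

Reading off run lengths: 0 runs 2, 4, 6; 1 runs 6, 9, 12; 5 runs 2, 5, 8; 2 runs 3, 4, 5 — each is linear in n (n = 1, 2, …).
For term 5, n = 5, so the run lengths are 10, 18, 14, 7.

0000000000111111111111111111555555555555552222222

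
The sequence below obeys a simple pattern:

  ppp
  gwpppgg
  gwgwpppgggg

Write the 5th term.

Every step adds gw to the front and gg to the end of the previous string.
From gwgwpppgggg, 2 further steps: gwgwpppgggg → gwgwgwpppgggggg → (answer).

gwgwgwgwpppgggggggg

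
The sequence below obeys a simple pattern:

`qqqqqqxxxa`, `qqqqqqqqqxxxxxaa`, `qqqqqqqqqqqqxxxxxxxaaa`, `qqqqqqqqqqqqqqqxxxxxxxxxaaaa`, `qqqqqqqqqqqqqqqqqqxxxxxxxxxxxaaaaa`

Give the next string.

qqqqqqqqqqqqqqqqqqqqqxxxxxxxxxxxxxaaaaaa

The n-th term is 3n+3 q's then 2n+1 x's then n a's (n = 1, 2, …).
For the next term, n = 6, so the run lengths are 21, 13, 6.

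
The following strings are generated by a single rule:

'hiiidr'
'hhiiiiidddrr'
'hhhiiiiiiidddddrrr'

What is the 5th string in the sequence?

hhhhhiiiiiiiiiiidddddddddrrrrr

Each string has the form h^{n} i^{2n+1} d^{2n-1} r^{n} (n = 1, 2, …).
For term 5, n = 5, so the run lengths are 5, 11, 9, 5.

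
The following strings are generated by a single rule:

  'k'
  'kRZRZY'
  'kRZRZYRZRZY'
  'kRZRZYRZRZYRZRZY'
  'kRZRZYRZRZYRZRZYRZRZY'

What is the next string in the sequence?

kRZRZYRZRZYRZRZYRZRZYRZRZY

The strings grow by a fixed suffix RZRZY each time.
One more step from kRZRZYRZRZYRZRZYRZRZY gives the answer.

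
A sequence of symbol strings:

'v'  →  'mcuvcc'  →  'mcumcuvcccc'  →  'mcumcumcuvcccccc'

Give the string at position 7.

mcumcumcumcumcumcuvcccccccccccc

Each term wraps the previous one in mcu on the left and cc on the right.
From mcumcumcuvcccccc, 3 further steps: mcumcumcuvcccccc → mcumcumcumcuvcccccccc → mcumcumcumcumcuvcccccccccc → (answer).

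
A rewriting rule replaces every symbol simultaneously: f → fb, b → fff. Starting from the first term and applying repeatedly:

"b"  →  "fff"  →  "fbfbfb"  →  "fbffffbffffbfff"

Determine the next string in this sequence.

Replace each of the 15 characters of fbffffbffffbfff in place — fb fff fb fb fb fb fff fb fb fb fb fff fb fb fb — and concatenate.

fbffffbfbfbfbffffbfbfbfbffffbfbfb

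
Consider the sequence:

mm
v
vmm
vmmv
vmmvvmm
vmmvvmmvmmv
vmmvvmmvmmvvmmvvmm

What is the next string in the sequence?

Each term (from the third on) is the previous term followed by the one before it: term 3 = v·mm = vmm.
So term 8 is vmmvvmmvmmvvmmvvmm·vmmvvmmvmmv.

vmmvvmmvmmvvmmvvmmvmmvvmmvmmv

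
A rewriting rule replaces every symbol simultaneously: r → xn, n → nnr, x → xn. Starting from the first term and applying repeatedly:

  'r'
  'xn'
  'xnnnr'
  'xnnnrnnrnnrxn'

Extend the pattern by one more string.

Rewriting the 13 symbols of xnnnrnnrnnrxn one by one yields xn nnr nnr nnr xn nnr nnr xn nnr nnr xn xn nnr; concatenated:

xnnnrnnrnnrxnnnrnnrxnnnrnnrxnxnnnr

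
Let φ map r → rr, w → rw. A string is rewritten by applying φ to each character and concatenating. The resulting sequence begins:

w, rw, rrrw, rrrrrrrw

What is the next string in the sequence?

Apply φ to rrrrrrrw symbol by symbol: r→rr, r→rr, r→rr, r→rr, r→rr, r→rr, r→rr, w→rw; joined: rr rr rr rr rr rr rr rw.

rrrrrrrrrrrrrrrw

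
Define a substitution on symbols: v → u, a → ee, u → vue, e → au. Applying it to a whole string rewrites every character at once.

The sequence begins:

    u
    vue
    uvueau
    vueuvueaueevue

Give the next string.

φ(vueuvueaueevue) expands symbol-by-symbol to u vue au vue u vue au ee vue au au u vue au; joining the 14 pieces gives the next term.

uvueauvueuvueaueevueauauuvueau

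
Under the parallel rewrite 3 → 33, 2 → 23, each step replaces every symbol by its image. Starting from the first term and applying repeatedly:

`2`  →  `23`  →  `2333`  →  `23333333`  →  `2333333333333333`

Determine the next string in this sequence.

Applying the rule to each of the 16 symbols of 2333333333333333 gives the pieces 23 33 33 33 33 33 33 33 33 33 33 33 33 33 33 33, which concatenate to the answer.

23333333333333333333333333333333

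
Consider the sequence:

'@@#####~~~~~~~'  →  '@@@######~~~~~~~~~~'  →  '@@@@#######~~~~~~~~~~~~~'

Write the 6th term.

The n-th term is n-1 @'s then n+2 #'s then 3n-2 ~'s, where the shown terms are n = 3, 4, 5.
Setting n = 8 gives 7, 10, 22 characters in each block.

@@@@@@@##########~~~~~~~~~~~~~~~~~~~~~~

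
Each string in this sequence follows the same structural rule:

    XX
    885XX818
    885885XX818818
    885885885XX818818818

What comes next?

885885885885XX818818818818

s(k+1) = 885·s(k)·818, so each term gains 885 as a prefix and 818 as a suffix.
One more step from 885885885XX818818818 gives the answer.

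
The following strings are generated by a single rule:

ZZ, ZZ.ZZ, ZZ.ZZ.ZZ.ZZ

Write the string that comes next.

s(k+1) = s(k)·.·s(k) — each term doubles the last with '.' between the halves.
One more doubling of ZZ.ZZ.ZZ.ZZ gives the answer.

ZZ.ZZ.ZZ.ZZ.ZZ.ZZ.ZZ.ZZ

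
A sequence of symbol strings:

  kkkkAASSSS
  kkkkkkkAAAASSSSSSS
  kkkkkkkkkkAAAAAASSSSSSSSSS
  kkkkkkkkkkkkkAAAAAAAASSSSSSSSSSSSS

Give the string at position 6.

kkkkkkkkkkkkkkkkkkkAAAAAAAAAAAASSSSSSSSSSSSSSSSSSS

Term n consists of 3n-2 k's, followed by 2n-2 A's, followed by 3n-2 S's, where the shown terms are n = 2, 3, 4, 5.
For term 6, n = 7, so the run lengths are 19, 12, 19.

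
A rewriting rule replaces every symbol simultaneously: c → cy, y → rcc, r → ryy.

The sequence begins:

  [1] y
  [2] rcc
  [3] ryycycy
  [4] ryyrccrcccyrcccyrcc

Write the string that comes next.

Rewriting the 19 symbols of ryyrccrcccyrcccyrcc one by one yields ryy rcc rcc ryy cy cy ryy cy cy cy rcc ryy cy cy cy rcc ryy cy cy; concatenated:

ryyrccrccryycycyryycycycyrccryycycycyrccryycycy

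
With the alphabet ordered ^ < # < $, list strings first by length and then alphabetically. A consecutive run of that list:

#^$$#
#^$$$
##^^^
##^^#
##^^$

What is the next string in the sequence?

Treat ##^^$ as a base-3 numeral over the given alphabet and add one, carrying through any trailing $'s.

##^#^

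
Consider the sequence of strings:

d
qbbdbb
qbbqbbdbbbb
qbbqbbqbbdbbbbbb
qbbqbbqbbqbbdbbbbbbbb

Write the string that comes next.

s(k+1) = qbb·s(k)·bb, so each term gains qbb as a prefix and bb as a suffix.
Applying this once more to qbbqbbqbbqbbdbbbbbbbb:

qbbqbbqbbqbbqbbdbbbbbbbbbb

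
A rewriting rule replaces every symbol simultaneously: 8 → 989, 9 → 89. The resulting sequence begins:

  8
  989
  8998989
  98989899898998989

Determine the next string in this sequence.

Applying the rule to each of the 17 symbols of 98989899898998989 gives the pieces 89 989 89 989 89 989 89 89 989 89 989 89 89 989 89 989 89, which concatenate to the answer.

89989899898998989899898998989899898998989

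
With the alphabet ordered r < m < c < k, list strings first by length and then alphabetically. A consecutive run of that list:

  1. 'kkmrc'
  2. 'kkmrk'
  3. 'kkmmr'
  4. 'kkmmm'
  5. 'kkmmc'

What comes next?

kkmmk

Find the rightmost character of kkmmc below k, bump it to the next letter, and reset everything to its right to r.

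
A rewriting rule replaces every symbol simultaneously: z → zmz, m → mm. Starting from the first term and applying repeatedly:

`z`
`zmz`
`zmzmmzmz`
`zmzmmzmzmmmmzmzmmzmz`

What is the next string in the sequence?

zmzmmzmzmmmmzmzmmzmzmmmmmmmmzmzmmzmzmmmmzmzmmzmz

φ(zmzmmzmzmmmmzmzmmzmz) expands symbol-by-symbol to zmz mm zmz mm mm zmz mm zmz mm mm mm mm zmz mm zmz mm mm zmz mm zmz; joining the 20 pieces gives the next term.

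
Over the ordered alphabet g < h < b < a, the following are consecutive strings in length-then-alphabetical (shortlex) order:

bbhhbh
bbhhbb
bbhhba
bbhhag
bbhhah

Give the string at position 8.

Stepping forward 3 times from bbhhah: bbhhah → bbhhab → bbhhaa, then the target.

bbhbgg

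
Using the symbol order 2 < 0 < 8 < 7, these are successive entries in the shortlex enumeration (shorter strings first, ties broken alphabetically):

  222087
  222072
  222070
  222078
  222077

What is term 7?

222820

Advancing 2 positions from 222077 through 222077 → 222822 reaches term 7.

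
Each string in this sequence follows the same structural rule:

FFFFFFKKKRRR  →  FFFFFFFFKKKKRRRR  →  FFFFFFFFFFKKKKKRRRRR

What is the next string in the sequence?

FFFFFFFFFFFFKKKKKKRRRRRR

Each string has the form F^{2n} K^{n} R^{n}, where the shown terms are n = 3, 4, 5.
At n = 6 the blocks have lengths 12, 6, 6.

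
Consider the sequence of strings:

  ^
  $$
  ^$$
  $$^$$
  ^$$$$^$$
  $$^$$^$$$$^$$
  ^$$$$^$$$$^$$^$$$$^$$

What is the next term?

$$^$$^$$$$^$$^$$$$^$$$$^$$^$$$$^$$

This is a Fibonacci-style word recurrence s(k) = s(k−2)·s(k−1): e.g. ^·$$ = ^$$.
So term 8 is $$^$$^$$$$^$$·^$$$$^$$$$^$$^$$$$^$$.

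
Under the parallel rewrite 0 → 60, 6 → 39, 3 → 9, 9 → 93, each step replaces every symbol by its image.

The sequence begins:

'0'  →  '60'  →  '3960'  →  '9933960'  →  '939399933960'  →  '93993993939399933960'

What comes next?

φ(93993993939399933960) expands symbol-by-symbol to 93 9 93 93 9 93 93 9 93 9 93 9 93 93 93 9 9 93 39 60; joining the 20 pieces gives the next term.

939939399393993993993939399933960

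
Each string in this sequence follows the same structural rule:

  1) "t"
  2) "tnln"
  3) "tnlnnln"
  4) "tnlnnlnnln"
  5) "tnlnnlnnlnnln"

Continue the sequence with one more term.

Every step adds nln to the end: s(k+1) = s(k)·nln.
One more step from tnlnnlnnlnnln gives the answer.

tnlnnlnnlnnlnnln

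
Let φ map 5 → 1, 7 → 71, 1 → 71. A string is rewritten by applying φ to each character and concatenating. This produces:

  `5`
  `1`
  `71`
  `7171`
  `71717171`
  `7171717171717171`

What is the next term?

Rewriting the 16 symbols of 7171717171717171 one by one yields 71 71 71 71 71 71 71 71 71 71 71 71 71 71 71 71; concatenated:

71717171717171717171717171717171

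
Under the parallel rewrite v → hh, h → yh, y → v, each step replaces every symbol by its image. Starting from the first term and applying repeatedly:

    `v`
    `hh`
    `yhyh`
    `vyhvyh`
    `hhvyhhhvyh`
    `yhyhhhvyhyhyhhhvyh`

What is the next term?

Rewriting the 18 symbols of yhyhhhvyhyhyhhhvyh one by one yields v yh v yh yh yh hh v yh v yh v yh yh yh hh v yh; concatenated:

vyhvyhyhyhhhvyhvyhvyhyhyhhhvyh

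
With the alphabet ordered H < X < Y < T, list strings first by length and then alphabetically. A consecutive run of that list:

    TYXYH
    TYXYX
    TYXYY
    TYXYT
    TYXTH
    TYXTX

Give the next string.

Treat TYXTX as a base-4 numeral over the given alphabet and add one, carrying through any trailing T's.

TYXTY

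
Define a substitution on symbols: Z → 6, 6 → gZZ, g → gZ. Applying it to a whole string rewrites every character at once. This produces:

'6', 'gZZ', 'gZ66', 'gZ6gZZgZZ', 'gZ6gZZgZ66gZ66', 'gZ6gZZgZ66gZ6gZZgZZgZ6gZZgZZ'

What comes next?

Rewriting the 28 symbols of gZ6gZZgZ66gZ6gZZgZZgZ6gZZgZZ one by one yields gZ 6 gZZ gZ 6 6 gZ 6 gZZ gZZ gZ 6 gZZ gZ 6 6 gZ 6 6 gZ 6 gZZ gZ 6 6 gZ 6 6; concatenated:

gZ6gZZgZ66gZ6gZZgZZgZ6gZZgZ66gZ66gZ6gZZgZ66gZ66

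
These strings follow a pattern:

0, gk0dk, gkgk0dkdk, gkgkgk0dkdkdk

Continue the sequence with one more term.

gkgkgkgk0dkdkdkdk

s(k+1) = gk·s(k)·dk, so each term gains gk as a prefix and dk as a suffix.
So the next term is gk·gkgkgk0dkdkdk·dk.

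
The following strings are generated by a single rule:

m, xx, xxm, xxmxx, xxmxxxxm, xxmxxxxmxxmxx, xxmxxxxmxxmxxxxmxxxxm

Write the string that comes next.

xxmxxxxmxxmxxxxmxxxxmxxmxxxxmxxmxx

From term 3 onward, concatenate the last term with the second-to-last: xx·m = xxm, xxm·xx = xxmxx, …
The next term joins xxmxxxxmxxmxxxxmxxxxm and xxmxxxxmxxmxx.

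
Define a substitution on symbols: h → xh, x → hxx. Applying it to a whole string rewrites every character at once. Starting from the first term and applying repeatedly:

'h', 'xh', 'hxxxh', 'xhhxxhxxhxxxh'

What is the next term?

Rewriting the 13 symbols of xhhxxhxxhxxxh one by one yields hxx xh xh hxx hxx xh hxx hxx xh hxx hxx hxx xh; concatenated:

hxxxhxhhxxhxxxhhxxhxxxhhxxhxxhxxxh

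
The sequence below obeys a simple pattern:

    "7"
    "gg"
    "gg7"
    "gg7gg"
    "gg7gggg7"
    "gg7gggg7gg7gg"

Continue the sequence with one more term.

gg7gggg7gg7gggg7gggg7

This is a Fibonacci-style word recurrence s(k) = s(k−1)·s(k−2): e.g. gg·7 = gg7.
So term 7 is gg7gggg7gg7gg·gg7gggg7.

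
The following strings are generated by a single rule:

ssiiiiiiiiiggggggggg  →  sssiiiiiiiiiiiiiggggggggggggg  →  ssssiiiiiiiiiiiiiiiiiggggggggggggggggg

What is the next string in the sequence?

sssssiiiiiiiiiiiiiiiiiiiiiggggggggggggggggggggg

The n-th term is n s's then 4n+1 i's then 4n+1 g's, where the shown terms are n = 2, 3, 4.
For the next term, n = 5, so the run lengths are 5, 21, 21.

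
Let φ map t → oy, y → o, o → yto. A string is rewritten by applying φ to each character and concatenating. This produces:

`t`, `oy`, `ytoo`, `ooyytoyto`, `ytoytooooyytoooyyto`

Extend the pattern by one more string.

φ(ytoytooooyytoooyyto) expands symbol-by-symbol to o oy yto o oy yto yto yto yto o o oy yto yto yto o o oy yto; joining the 19 pieces gives the next term.

ooyytoooyytoytoytoytooooyytoytoytooooyyto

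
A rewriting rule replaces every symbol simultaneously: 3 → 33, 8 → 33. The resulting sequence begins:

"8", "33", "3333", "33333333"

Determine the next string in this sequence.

Apply φ to 33333333 symbol by symbol: 3→33, 3→33, 3→33, 3→33, 3→33, 3→33, 3→33, 3→33; joined: 33 33 33 33 33 33 33 33.

3333333333333333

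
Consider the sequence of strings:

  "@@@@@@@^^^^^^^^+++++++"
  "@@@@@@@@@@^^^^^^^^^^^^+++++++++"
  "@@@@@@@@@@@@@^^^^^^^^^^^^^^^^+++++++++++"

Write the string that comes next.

Term n consists of 3n+1 @'s, followed by 4n ^'s, followed by 2n+3 +'s, where the shown terms are n = 2, 3, 4.
Setting n = 5 gives 16, 20, 13 characters in each block.

@@@@@@@@@@@@@@@@^^^^^^^^^^^^^^^^^^^^+++++++++++++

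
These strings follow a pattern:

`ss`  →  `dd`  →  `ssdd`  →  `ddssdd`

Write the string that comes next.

ssddddssdd

From term 3 onward, concatenate the second-to-last term with the last: ss·dd = ssdd, dd·ssdd = ddssdd, …
The next term joins ssdd and ddssdd.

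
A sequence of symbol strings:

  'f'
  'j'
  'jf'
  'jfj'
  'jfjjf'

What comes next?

jfjjfjfj

This is a Fibonacci-style word recurrence s(k) = s(k−1)·s(k−2): e.g. j·f = jf.
So term 6 is jfjjf·jfj.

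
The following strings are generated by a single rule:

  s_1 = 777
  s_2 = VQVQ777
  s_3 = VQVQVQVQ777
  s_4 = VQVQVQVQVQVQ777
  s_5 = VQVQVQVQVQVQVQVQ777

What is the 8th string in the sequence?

VQVQVQVQVQVQVQVQVQVQVQVQVQVQ777

The strings grow by a fixed prefix VQVQ each time.
From VQVQVQVQVQVQVQVQ777, 3 further steps: VQVQVQVQVQVQVQVQ777 → VQVQVQVQVQVQVQVQVQVQ777 → VQVQVQVQVQVQVQVQVQVQVQVQ777 → (answer).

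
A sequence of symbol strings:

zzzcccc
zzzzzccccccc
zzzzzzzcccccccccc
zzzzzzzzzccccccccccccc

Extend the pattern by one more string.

zzzzzzzzzzzcccccccccccccccc

Each string has the form z^{2n+1} c^{3n+1} (n = 1, 2, …).
Setting n = 5 gives 11, 16 characters in each block.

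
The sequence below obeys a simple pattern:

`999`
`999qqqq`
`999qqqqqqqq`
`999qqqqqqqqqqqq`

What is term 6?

999qqqqqqqqqqqqqqqqqqqq

The strings grow by a fixed suffix qqqq each time.
From 999qqqqqqqqqqqq, 2 further steps: 999qqqqqqqqqqqq → 999qqqqqqqqqqqqqqqq → (answer).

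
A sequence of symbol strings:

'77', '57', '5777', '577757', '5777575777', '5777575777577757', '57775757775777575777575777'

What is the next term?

577757577757775757775757775777575777577757

From term 3 onward, concatenate the last term with the second-to-last: 57·77 = 5777, 5777·57 = 577757, …
So term 8 is 57775757775777575777575777·5777575777577757.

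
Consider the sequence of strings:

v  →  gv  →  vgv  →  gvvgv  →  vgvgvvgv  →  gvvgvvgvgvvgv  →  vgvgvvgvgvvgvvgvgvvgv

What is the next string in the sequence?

gvvgvvgvgvvgvvgvgvvgvgvvgvvgvgvvgv

Each term (from the third on) is the two preceding terms concatenated in order: term 3 = v·gv = vgv.
The next term joins gvvgvvgvgvvgv and vgvgvvgvgvvgvvgvgvvgv.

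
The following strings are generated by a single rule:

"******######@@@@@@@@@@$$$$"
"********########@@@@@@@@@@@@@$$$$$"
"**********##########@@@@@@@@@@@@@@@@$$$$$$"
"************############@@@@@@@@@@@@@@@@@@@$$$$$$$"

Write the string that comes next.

Reading off run lengths: * runs 6, 8, 10, 12; # runs 6, 8, 10, 12; @ runs 10, 13, 16, 19; $ runs 4, 5, 6, 7 — each is linear in n, where the shown terms are n = 3, 4, 5, 6.
At n = 7 the blocks have lengths 14, 14, 22, 8.

**************##############@@@@@@@@@@@@@@@@@@@@@@$$$$$$$$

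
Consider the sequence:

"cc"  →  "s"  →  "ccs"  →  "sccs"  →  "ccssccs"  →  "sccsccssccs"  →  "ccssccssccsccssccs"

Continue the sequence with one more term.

Each term (from the third on) is the two preceding terms concatenated in order: term 3 = cc·s = ccs.
The next term joins sccsccssccs and ccssccssccsccssccs.

sccsccssccsccssccssccsccssccs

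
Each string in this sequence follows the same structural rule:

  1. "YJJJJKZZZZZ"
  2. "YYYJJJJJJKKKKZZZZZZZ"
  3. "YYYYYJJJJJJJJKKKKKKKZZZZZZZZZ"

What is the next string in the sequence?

YYYYYYYJJJJJJJJJJKKKKKKKKKKZZZZZZZZZZZ

Each string has the form Y^{2n-1} J^{2n+2} K^{3n-2} Z^{2n+3} (n = 1, 2, …).
For the next term, n = 4, so the run lengths are 7, 10, 10, 11.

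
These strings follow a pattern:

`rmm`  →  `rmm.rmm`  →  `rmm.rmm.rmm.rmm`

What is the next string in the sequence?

Every step duplicates the string with '.' between the halves.
Doubling rmm.rmm.rmm.rmm with '.' between the halves:

rmm.rmm.rmm.rmm.rmm.rmm.rmm.rmm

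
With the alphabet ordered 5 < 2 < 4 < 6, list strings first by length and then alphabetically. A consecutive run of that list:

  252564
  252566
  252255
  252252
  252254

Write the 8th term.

252222

Advancing 3 positions from 252254 through 252254 → 252256 → 252225 reaches term 8.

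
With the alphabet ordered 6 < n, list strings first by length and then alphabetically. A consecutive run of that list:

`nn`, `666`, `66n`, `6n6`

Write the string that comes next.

6nn

The successor of 6n6 increments the rightmost position that isn't already n and resets every position after it to 6.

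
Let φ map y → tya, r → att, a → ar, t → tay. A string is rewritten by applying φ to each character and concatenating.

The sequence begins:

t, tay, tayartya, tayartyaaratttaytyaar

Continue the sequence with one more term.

Replace each of the 21 characters of tayartyaaratttaytyaar in place — tay ar tya ar att tay tya ar ar att ar tay tay tay ar tya tay tya ar ar att — and concatenate.

tayartyaaratttaytyaararattartaytaytayartyataytyaararatt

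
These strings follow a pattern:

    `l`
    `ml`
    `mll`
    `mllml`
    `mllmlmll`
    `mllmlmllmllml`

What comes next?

Each term (from the third on) is the previous term followed by the one before it: term 3 = ml·l = mll.
Continuing: mllmlmllmllml · mllmlmll gives term 7.

mllmlmllmllmlmllmlmll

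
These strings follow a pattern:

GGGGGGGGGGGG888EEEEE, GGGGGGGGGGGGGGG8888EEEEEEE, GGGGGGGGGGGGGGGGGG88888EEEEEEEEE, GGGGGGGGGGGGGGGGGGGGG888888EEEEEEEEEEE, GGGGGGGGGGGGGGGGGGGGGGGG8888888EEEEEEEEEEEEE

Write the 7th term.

GGGGGGGGGGGGGGGGGGGGGGGGGGGGGG888888888EEEEEEEEEEEEEEEEE

Each string has the form G^{3n+3} 8^{n} E^{2n-1}, where the shown terms are n = 3, 4, 5, 6, 7.
For term 7, n = 9, so the run lengths are 30, 9, 17.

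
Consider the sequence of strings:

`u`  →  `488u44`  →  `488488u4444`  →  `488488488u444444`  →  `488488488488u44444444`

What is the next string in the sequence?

488488488488488u4444444444

Every step adds 488 to the front and 44 to the end of the previous string.
One more step from 488488488488u44444444 gives the answer.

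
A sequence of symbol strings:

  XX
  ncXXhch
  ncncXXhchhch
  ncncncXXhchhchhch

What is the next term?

Each term wraps the previous one in nc on the left and hch on the right.
Applying this once more to ncncncXXhchhchhch:

ncncncncXXhchhchhchhch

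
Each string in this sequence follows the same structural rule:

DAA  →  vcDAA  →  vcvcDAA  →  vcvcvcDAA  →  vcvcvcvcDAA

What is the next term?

Every step adds vc at the front: s(k+1) = vc·s(k).
Applying this once more to vcvcvcvcDAA:

vcvcvcvcvcDAA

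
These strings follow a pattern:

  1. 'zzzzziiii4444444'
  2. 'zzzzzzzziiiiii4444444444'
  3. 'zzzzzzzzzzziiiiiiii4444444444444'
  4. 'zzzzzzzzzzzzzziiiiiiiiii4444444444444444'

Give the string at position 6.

zzzzzzzzzzzzzzzzzzzziiiiiiiiiiiiii4444444444444444444444

Reading off run lengths: z runs 5, 8, 11, 14; i runs 4, 6, 8, 10; 4 runs 7, 10, 13, 16 — each is linear in n, where the shown terms are n = 2, 3, 4, 5.
At n = 7 the blocks have lengths 20, 14, 22.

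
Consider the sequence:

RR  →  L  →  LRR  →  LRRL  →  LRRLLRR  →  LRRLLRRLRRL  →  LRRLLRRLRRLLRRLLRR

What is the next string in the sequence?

This is a Fibonacci-style word recurrence s(k) = s(k−1)·s(k−2): e.g. L·RR = LRR.
So term 8 is LRRLLRRLRRLLRRLLRR·LRRLLRRLRRL.

LRRLLRRLRRLLRRLLRRLRRLLRRLRRL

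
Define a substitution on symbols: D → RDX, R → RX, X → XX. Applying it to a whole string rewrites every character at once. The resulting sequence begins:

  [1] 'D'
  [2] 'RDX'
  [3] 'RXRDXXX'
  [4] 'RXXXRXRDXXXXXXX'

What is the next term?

Applying the rule to each of the 15 symbols of RXXXRXRDXXXXXXX gives the pieces RX XX XX XX RX XX RX RDX XX XX XX XX XX XX XX, which concatenate to the answer.

RXXXXXXXRXXXRXRDXXXXXXXXXXXXXXX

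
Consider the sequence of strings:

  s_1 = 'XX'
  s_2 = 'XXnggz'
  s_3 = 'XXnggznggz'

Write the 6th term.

Each term is the previous one with nggz appended.
From XXnggznggz, 3 further steps: XXnggznggz → XXnggznggznggz → XXnggznggznggznggz → (answer).

XXnggznggznggznggznggz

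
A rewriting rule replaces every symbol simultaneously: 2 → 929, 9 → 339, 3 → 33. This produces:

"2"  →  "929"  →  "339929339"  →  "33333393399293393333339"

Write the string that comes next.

Applying the rule to each of the 23 symbols of 33333393399293393333339 gives the pieces 33 33 33 33 33 33 339 33 33 339 339 929 339 33 33 339 33 33 33 33 33 33 339, which concatenate to the answer.

33333333333333933333393399293393333339333333333333339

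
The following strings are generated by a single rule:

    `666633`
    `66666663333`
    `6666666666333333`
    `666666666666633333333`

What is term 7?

666666666666666666666633333333333333

Term n consists of 3n+1 6's, followed by 2n 3's (n = 1, 2, …).
For term 7, n = 7, so the run lengths are 22, 14.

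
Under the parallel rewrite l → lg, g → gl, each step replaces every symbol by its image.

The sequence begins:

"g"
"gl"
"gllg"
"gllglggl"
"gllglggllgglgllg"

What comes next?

Replace each of the 16 characters of gllglggllgglgllg in place — gl lg lg gl lg gl gl lg lg gl gl lg gl lg lg gl — and concatenate.

gllglggllgglgllglgglgllggllglggl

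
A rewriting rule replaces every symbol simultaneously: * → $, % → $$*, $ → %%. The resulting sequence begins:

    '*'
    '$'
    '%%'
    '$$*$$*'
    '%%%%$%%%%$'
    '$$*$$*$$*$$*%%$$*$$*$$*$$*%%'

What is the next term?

%%%%$%%%%$%%%%$%%%%$$$*$$*%%%%$%%%%$%%%%$%%%%$$$*$$*

Replace each of the 28 characters of $$*$$*$$*$$*%%$$*$$*$$*$$*%% in place — %% %% $ %% %% $ %% %% $ %% %% $ $$* $$* %% %% $ %% %% $ %% %% $ %% %% $ $$* $$* — and concatenate.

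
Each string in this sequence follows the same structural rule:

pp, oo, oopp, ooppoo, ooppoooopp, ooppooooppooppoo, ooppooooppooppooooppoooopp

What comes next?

ooppooooppooppooooppooooppooppooooppooppoo

From term 3 onward, concatenate the last term with the second-to-last: oo·pp = oopp, oopp·oo = ooppoo, …
So term 8 is ooppooooppooppooooppoooopp·ooppooooppooppoo.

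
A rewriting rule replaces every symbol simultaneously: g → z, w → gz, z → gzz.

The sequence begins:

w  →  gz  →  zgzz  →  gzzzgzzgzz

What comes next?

Rewriting each symbol of gzzzgzzgzz: g→z, z→gzz, z→gzz, z→gzz, g→z, z→gzz, z→gzz, g→z, z→gzz, z→gzz, which concatenates to z gzz gzz gzz z gzz gzz z gzz gzz.

zgzzgzzgzzzgzzgzzzgzzgzz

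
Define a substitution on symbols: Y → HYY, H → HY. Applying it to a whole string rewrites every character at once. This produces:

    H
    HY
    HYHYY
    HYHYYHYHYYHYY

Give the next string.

φ(HYHYYHYHYYHYY) expands symbol-by-symbol to HY HYY HY HYY HYY HY HYY HY HYY HYY HY HYY HYY; joining the 13 pieces gives the next term.

HYHYYHYHYYHYYHYHYYHYHYYHYYHYHYYHYY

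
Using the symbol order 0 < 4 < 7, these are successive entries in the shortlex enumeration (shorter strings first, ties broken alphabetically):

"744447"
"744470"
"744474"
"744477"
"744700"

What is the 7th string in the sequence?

Advancing 2 positions from 744700 through 744700 → 744704 reaches term 7.

744707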